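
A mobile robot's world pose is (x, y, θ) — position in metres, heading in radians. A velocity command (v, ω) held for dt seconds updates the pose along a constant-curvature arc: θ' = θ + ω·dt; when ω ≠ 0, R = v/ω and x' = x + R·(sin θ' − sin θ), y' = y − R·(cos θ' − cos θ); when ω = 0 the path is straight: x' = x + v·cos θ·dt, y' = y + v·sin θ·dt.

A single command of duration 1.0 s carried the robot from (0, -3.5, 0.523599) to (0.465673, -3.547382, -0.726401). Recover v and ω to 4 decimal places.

Δθ = -0.726401 − 0.523599 = -1.250000
ω = Δθ/dt = -1.250000/1.0 = -1.2500
R = Δx/(sin θ' − sin θ) = -0.4000
v = R·ω = -0.4000·-1.2500 = 0.5000

v = 0.5000, ω = -1.2500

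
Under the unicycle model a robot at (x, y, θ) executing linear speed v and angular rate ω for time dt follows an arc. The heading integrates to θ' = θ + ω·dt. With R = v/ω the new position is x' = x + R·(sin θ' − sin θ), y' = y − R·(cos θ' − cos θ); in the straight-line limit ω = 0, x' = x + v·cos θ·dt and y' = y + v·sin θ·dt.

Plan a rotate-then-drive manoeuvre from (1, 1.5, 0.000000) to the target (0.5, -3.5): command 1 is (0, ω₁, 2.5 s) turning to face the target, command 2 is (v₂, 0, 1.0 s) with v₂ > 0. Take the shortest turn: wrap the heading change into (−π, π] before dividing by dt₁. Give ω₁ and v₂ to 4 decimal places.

ω₁ = -0.6682, v₂ = 5.0249

heading to target = atan2(-3.5−1.5, 0.5−1) = -1.6705
Δθ = wrap(-1.6705 − 0.0000) = -1.6705; ω₁ = Δθ/dt₁ = -0.6682
distance = √((0.5−1)² + (-3.5−1.5)²) = 5.0249; v₂ = distance/dt₂ = 5.0249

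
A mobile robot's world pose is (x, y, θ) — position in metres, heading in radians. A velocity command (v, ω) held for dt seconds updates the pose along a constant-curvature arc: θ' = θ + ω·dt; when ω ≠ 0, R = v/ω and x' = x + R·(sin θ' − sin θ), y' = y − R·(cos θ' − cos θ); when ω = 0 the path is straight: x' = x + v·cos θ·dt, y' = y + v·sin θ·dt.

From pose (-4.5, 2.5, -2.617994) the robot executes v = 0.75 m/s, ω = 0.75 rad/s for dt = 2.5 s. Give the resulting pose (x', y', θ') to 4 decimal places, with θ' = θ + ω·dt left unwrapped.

θ' = -2.6180 + 0.75·2.5 = -0.7430
R = v/ω = 0.75/0.75 = 1.0000
x' = -4.5 + 1.0000·(sin -0.7430 − sin -2.6180) = -4.6765
y' = 2.5 − 1.0000·(cos -0.7430 − cos -2.6180) = 0.8975

(-4.6765, 0.8975, -0.7430)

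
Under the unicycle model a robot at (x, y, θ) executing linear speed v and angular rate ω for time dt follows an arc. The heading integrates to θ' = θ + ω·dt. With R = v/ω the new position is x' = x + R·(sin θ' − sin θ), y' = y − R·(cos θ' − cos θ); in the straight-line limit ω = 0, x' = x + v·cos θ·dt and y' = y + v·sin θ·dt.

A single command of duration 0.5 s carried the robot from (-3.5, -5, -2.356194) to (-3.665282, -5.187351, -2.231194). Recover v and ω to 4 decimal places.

Δθ = -2.231194 − -2.356194 = 0.125000
ω = Δθ/dt = 0.125000/0.5 = 0.2500
R = −Δy/(cos θ' − cos θ) = 2.0000
v = R·ω = 2.0000·0.2500 = 0.5000

v = 0.5000, ω = 0.2500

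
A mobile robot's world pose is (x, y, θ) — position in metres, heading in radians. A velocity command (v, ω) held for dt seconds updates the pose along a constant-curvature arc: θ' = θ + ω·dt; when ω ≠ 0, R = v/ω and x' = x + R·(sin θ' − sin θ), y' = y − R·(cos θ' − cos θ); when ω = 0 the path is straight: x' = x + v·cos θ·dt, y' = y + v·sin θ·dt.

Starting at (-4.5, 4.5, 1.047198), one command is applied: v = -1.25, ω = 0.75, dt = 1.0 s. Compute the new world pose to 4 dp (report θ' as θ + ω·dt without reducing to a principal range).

(-4.6808, 3.2925, 1.7972)

θ' = 1.0472 + 0.75·1.0 = 1.7972
R = v/ω = -1.25/0.75 = -1.6667
x' = -4.5 + -1.6667·(sin 1.7972 − sin 1.0472) = -4.6808
y' = 4.5 − -1.6667·(cos 1.7972 − cos 1.0472) = 3.2925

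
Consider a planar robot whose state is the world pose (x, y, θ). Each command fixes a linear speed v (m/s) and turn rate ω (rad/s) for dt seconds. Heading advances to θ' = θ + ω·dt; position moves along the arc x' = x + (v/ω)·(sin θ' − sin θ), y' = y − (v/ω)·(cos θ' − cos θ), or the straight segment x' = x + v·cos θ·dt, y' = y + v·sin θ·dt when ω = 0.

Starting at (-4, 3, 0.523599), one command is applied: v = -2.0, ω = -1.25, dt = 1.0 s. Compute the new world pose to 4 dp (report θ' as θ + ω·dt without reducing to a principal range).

θ' = 0.5236 + -1.25·1.0 = -0.7264
R = v/ω = -2.0/-1.25 = 1.6000
x' = -4 + 1.6000·(sin -0.7264 − sin 0.5236) = -5.8627
y' = 3 − 1.6000·(cos -0.7264 − cos 0.5236) = 3.1895

(-5.8627, 3.1895, -0.7264)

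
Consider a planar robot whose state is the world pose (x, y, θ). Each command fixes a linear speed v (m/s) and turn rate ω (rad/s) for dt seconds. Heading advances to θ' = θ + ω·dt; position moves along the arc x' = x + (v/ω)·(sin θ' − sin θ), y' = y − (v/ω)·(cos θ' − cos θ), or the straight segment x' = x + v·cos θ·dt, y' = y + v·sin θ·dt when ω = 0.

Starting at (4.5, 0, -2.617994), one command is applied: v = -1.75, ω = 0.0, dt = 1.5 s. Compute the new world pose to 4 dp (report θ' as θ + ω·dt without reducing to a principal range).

θ' = -2.6180 + 0.0·1.5 = -2.6180
ω = 0 → straight: x' = 4.5 + -1.75·cos(-2.6180)·1.5 = 6.7733
y' = 0 + -1.75·sin(-2.6180)·1.5 = 1.3125

(6.7733, 1.3125, -2.6180)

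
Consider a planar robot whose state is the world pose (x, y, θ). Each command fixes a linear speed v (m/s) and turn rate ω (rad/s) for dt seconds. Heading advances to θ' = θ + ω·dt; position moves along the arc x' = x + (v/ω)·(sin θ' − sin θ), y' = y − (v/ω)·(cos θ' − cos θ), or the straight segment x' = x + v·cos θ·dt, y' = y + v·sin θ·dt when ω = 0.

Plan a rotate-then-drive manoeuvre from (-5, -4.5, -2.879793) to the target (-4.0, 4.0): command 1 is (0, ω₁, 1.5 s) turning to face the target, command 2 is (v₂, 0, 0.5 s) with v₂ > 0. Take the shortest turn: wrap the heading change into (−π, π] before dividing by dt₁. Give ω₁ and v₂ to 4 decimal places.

ω₁ = -1.2998, v₂ = 17.1172

heading to target = atan2(4−-4.5, -4−-5) = 1.4537
Δθ = wrap(1.4537 − -2.8798) = -1.9497; ω₁ = Δθ/dt₁ = -1.2998
distance = √((-4−-5)² + (4−-4.5)²) = 8.5586; v₂ = distance/dt₂ = 17.1172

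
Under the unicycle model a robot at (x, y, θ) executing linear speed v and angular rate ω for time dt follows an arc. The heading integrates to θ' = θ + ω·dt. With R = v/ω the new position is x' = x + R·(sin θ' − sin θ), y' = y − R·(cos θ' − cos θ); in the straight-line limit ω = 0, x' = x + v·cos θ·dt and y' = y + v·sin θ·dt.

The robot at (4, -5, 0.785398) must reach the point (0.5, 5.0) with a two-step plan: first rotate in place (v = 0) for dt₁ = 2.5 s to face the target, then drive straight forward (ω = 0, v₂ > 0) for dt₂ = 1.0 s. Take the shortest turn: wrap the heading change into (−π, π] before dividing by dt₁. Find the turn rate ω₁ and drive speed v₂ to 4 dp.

heading to target = atan2(5−-5, 0.5−4) = 1.9075
Δθ = wrap(1.9075 − 0.7854) = 1.1221; ω₁ = Δθ/dt₁ = 0.4488
distance = √((0.5−4)² + (5−-5)²) = 10.5948; v₂ = distance/dt₂ = 10.5948

ω₁ = 0.4488, v₂ = 10.5948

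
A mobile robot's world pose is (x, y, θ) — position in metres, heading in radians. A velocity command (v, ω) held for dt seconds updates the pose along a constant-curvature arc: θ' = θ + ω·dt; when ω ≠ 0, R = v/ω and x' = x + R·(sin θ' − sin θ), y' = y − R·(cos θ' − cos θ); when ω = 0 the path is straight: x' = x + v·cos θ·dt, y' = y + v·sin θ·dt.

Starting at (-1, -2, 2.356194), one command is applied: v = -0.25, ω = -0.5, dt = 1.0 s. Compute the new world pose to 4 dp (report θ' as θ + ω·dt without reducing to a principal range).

(-0.8738, -2.2128, 1.8562)

θ' = 2.3562 + -0.5·1.0 = 1.8562
R = v/ω = -0.25/-0.5 = 0.5000
x' = -1 + 0.5000·(sin 1.8562 − sin 2.3562) = -0.8738
y' = -2 − 0.5000·(cos 1.8562 − cos 2.3562) = -2.2128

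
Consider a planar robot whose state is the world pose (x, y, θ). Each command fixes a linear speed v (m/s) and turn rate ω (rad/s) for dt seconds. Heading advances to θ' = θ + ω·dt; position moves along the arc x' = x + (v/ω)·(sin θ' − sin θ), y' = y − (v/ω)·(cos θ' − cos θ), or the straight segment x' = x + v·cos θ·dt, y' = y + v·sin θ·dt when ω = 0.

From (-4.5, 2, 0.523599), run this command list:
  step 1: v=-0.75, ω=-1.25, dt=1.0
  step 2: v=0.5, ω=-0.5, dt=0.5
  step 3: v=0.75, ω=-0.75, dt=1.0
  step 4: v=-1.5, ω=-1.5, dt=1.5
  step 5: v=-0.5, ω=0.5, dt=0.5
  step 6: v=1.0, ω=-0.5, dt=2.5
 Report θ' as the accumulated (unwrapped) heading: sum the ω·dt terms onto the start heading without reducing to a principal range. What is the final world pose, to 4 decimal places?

step 1: θ'=-0.7264 (R=0.6000) → pose (-5.1985, 2.0711, -0.7264)
step 2: θ'=-0.9764 (R=-1.0000) → pose (-5.0342, 1.8835, -0.9764)
step 3: θ'=-1.7264 (R=-1.0000) → pose (-4.8748, 1.1685, -1.7264)
step 4: θ'=-3.9764 (R=1.0000) → pose (-3.1457, 1.6849, -3.9764)
step 5: θ'=-3.7264 (R=-1.0000) → pose (-2.9566, 1.5224, -3.7264)
step 6: θ'=-4.9764 (R=-2.0000) → pose (-3.7832, 3.7119, -4.9764)

(-3.7832, 3.7119, -4.9764)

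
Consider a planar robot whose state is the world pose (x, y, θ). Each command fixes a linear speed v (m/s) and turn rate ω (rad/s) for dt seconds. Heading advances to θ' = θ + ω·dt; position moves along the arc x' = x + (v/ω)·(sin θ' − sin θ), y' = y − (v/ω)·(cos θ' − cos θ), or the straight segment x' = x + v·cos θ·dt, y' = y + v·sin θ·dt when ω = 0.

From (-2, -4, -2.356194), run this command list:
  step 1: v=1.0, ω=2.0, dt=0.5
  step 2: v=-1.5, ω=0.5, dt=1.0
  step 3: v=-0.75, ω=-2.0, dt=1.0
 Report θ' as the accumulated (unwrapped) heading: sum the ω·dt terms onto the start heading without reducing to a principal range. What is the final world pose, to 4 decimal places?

step 1: θ'=-1.3562 (R=0.5000) → pose (-2.1350, -4.4600, -1.3562)
step 2: θ'=-0.8562 (R=-3.0000) → pose (-2.8001, -3.1330, -0.8562)
step 3: θ'=-2.8562 (R=0.3750) → pose (-2.6224, -2.5274, -2.8562)

(-2.6224, -2.5274, -2.8562)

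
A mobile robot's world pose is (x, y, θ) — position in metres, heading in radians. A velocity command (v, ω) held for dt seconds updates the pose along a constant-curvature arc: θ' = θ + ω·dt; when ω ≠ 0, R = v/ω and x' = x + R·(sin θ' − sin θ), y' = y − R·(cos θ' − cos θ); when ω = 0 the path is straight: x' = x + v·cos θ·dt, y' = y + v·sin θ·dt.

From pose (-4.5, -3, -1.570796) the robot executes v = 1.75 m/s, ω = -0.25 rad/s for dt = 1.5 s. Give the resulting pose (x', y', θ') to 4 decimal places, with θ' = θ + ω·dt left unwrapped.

(-4.9864, -5.5639, -1.9458)

θ' = -1.5708 + -0.25·1.5 = -1.9458
R = v/ω = 1.75/-0.25 = -7.0000
x' = -4.5 + -7.0000·(sin -1.9458 − sin -1.5708) = -4.9864
y' = -3 − -7.0000·(cos -1.9458 − cos -1.5708) = -5.5639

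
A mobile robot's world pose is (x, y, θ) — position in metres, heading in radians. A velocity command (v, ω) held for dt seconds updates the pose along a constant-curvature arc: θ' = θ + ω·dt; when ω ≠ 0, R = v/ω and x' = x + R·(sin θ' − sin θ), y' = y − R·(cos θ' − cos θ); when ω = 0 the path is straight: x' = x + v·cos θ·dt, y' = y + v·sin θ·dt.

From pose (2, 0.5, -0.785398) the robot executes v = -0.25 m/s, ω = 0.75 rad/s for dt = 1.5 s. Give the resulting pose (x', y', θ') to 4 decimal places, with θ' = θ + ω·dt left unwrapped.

(1.6533, 0.5786, 0.3396)

θ' = -0.7854 + 0.75·1.5 = 0.3396
R = v/ω = -0.25/0.75 = -0.3333
x' = 2 + -0.3333·(sin 0.3396 − sin -0.7854) = 1.6533
y' = 0.5 − -0.3333·(cos 0.3396 − cos -0.7854) = 0.5786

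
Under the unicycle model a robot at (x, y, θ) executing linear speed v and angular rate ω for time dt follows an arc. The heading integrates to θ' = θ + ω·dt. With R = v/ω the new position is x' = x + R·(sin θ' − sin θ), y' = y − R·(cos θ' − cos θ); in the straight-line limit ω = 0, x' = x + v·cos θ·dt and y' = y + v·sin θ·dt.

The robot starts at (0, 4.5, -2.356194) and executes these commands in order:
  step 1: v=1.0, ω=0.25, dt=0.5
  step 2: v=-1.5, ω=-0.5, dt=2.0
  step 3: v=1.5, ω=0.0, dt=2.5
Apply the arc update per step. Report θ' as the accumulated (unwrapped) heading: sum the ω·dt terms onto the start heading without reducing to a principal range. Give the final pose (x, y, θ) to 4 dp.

(-1.4278, 5.6085, -3.2312)

step 1: θ'=-2.2312 (R=4.0000) → pose (-0.3306, 4.1253, -2.2312)
step 2: θ'=-3.2312 (R=3.0000) → pose (2.3071, 5.2730, -3.2312)
step 3: θ'=-3.2312 (straight) → pose (-1.4278, 5.6085, -3.2312)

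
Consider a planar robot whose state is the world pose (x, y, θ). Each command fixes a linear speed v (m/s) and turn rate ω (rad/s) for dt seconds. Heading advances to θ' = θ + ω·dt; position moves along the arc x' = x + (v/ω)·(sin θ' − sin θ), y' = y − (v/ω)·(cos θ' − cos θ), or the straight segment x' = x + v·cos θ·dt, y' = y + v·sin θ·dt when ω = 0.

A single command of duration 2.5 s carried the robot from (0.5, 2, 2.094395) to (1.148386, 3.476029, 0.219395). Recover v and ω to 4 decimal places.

Δθ = 0.219395 − 2.094395 = -1.875000
ω = Δθ/dt = -1.875000/2.5 = -0.7500
R = −Δy/(cos θ' − cos θ) = -1.0000
v = R·ω = -1.0000·-0.7500 = 0.7500

v = 0.7500, ω = -0.7500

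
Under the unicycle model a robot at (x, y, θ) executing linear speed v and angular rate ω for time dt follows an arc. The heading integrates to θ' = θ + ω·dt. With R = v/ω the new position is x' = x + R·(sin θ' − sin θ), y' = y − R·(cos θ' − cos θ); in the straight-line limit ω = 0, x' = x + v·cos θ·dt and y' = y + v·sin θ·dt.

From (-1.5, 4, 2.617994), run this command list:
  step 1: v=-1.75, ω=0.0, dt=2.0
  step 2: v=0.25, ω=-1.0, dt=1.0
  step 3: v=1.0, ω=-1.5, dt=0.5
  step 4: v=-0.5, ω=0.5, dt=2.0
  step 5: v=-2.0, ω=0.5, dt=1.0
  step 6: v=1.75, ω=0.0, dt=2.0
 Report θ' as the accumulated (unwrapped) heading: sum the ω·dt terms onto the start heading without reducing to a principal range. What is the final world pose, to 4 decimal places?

(-0.1036, 2.7331, 2.3680)

step 1: θ'=2.6180 (straight) → pose (1.5311, 2.2500, 2.6180)
step 2: θ'=1.6180 (R=-0.2500) → pose (1.4064, 2.4547, 1.6180)
step 3: θ'=0.8680 (R=-0.6667) → pose (1.5636, 2.9171, 0.8680)
step 4: θ'=1.8680 (R=-1.0000) → pose (1.3705, 1.9779, 1.8680)
step 5: θ'=2.3680 (R=-4.0000) → pose (2.4003, 0.2876, 2.3680)
step 6: θ'=2.3680 (straight) → pose (-0.1036, 2.7331, 2.3680)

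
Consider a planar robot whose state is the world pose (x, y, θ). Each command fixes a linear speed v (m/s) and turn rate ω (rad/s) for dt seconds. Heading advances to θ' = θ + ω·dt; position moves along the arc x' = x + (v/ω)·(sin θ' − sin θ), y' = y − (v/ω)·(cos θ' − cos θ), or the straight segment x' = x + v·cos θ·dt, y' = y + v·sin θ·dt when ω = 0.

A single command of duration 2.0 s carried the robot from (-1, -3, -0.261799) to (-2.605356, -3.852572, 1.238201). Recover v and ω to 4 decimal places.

Δθ = 1.238201 − -0.261799 = 1.500000
ω = Δθ/dt = 1.500000/2.0 = 0.7500
R = Δx/(sin θ' − sin θ) = -1.3333
v = R·ω = -1.3333·0.7500 = -1.0000

v = -1.0000, ω = 0.7500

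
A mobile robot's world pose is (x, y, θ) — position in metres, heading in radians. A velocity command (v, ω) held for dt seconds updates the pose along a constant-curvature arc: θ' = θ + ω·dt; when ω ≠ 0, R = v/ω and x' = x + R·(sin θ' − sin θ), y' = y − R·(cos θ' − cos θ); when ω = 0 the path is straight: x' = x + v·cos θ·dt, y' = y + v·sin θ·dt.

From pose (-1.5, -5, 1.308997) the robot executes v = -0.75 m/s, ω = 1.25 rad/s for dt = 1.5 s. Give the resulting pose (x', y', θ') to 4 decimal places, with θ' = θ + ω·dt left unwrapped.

(-0.8950, -5.7548, 3.1840)

θ' = 1.3090 + 1.25·1.5 = 3.1840
R = v/ω = -0.75/1.25 = -0.6000
x' = -1.5 + -0.6000·(sin 3.1840 − sin 1.3090) = -0.8950
y' = -5 − -0.6000·(cos 3.1840 − cos 1.3090) = -5.7548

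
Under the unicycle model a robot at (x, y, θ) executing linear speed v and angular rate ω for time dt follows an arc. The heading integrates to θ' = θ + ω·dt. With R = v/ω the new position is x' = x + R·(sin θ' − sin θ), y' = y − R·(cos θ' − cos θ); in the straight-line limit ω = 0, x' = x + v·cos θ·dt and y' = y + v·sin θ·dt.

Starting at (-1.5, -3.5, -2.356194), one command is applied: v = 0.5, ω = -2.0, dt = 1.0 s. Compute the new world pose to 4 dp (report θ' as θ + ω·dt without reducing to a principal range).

(-1.9111, -3.4104, -4.3562)

θ' = -2.3562 + -2.0·1.0 = -4.3562
R = v/ω = 0.5/-2.0 = -0.2500
x' = -1.5 + -0.2500·(sin -4.3562 − sin -2.3562) = -1.9111
y' = -3.5 − -0.2500·(cos -4.3562 − cos -2.3562) = -3.4104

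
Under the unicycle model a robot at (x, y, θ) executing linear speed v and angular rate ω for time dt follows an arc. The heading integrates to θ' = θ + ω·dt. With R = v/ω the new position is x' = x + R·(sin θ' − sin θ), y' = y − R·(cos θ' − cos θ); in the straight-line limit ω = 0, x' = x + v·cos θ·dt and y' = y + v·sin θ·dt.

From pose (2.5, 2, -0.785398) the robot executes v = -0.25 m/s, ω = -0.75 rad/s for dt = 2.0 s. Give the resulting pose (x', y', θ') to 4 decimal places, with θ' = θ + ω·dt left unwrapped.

θ' = -0.7854 + -0.75·2.0 = -2.2854
R = v/ω = -0.25/-0.75 = 0.3333
x' = 2.5 + 0.3333·(sin -2.2854 − sin -0.7854) = 2.4839
y' = 2 − 0.3333·(cos -2.2854 − cos -0.7854) = 2.4541

(2.4839, 2.4541, -2.2854)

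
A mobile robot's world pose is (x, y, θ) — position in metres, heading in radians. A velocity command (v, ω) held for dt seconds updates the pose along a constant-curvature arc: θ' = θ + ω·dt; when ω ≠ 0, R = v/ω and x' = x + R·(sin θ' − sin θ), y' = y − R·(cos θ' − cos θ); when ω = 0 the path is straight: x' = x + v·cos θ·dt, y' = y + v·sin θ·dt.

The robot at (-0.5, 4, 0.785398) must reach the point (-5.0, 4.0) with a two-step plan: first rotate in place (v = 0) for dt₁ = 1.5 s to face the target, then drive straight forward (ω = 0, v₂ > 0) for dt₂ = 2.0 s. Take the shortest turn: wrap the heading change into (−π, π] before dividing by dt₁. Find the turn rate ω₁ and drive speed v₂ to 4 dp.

ω₁ = 1.5708, v₂ = 2.2500

heading to target = atan2(4−4, -5−-0.5) = 3.1416
Δθ = wrap(3.1416 − 0.7854) = 2.3562; ω₁ = Δθ/dt₁ = 1.5708
distance = √((-5−-0.5)² + (4−4)²) = 4.5000; v₂ = distance/dt₂ = 2.2500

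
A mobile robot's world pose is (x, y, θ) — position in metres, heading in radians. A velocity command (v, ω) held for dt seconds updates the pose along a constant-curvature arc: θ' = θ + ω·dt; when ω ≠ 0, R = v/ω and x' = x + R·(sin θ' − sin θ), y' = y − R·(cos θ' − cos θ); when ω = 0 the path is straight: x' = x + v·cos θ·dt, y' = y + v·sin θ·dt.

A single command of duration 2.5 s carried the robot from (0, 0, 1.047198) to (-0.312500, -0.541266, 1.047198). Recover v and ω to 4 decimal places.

Δθ = 1.047198 − 1.047198 = 0.000000
ω = Δθ/dt = 0.000000/2.5 = 0.0000
ω = 0 → v = (Δx·cos θ + Δy·sin θ)/dt = -0.2500

v = -0.2500, ω = 0.0000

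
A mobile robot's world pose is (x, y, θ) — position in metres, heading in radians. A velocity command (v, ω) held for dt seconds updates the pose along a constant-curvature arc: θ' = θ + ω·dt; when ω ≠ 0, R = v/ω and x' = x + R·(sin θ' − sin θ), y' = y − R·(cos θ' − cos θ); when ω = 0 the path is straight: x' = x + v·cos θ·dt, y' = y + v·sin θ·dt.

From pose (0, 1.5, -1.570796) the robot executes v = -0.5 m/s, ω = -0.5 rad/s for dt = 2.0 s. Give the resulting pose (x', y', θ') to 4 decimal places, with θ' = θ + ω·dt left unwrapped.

θ' = -1.5708 + -0.5·2.0 = -2.5708
R = v/ω = -0.5/-0.5 = 1.0000
x' = 0 + 1.0000·(sin -2.5708 − sin -1.5708) = 0.4597
y' = 1.5 − 1.0000·(cos -2.5708 − cos -1.5708) = 2.3415

(0.4597, 2.3415, -2.5708)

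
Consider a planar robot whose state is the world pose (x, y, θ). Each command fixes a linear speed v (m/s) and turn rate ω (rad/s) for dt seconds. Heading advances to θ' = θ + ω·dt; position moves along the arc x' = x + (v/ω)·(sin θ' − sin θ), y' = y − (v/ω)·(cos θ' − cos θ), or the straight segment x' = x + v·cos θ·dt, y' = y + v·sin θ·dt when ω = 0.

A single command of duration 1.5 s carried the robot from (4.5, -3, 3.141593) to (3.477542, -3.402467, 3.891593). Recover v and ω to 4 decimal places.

v = 0.7500, ω = 0.5000

Δθ = 3.891593 − 3.141593 = 0.750000
ω = Δθ/dt = 0.750000/1.5 = 0.5000
R = Δx/(sin θ' − sin θ) = 1.5000
v = R·ω = 1.5000·0.5000 = 0.7500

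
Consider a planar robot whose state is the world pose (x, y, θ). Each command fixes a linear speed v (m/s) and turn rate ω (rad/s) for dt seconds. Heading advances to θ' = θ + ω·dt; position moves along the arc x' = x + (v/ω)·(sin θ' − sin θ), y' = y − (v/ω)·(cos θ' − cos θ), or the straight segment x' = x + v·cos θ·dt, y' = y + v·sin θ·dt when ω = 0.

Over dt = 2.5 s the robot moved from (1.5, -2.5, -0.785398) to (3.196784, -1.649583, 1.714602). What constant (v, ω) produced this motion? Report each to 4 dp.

Δθ = 1.714602 − -0.785398 = 2.500000
ω = Δθ/dt = 2.500000/2.5 = 1.0000
R = Δx/(sin θ' − sin θ) = 1.0000
v = R·ω = 1.0000·1.0000 = 1.0000

v = 1.0000, ω = 1.0000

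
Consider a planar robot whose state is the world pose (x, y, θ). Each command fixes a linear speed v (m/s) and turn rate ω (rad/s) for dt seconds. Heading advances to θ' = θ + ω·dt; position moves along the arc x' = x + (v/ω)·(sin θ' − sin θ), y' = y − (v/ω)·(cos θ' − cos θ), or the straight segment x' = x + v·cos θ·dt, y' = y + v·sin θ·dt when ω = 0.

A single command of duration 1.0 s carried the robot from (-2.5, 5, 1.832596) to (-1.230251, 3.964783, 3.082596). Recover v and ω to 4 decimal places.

v = -1.7500, ω = 1.2500

Δθ = 3.082596 − 1.832596 = 1.250000
ω = Δθ/dt = 1.250000/1.0 = 1.2500
R = Δx/(sin θ' − sin θ) = -1.4000
v = R·ω = -1.4000·1.2500 = -1.7500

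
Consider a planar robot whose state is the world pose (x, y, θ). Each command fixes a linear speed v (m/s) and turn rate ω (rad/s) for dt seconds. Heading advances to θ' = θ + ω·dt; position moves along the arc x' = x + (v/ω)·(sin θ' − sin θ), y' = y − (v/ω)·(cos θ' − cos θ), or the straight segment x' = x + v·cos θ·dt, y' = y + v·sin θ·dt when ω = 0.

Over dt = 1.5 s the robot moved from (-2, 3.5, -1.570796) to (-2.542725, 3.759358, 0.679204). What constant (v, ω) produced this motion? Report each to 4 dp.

Δθ = 0.679204 − -1.570796 = 2.250000
ω = Δθ/dt = 2.250000/1.5 = 1.5000
R = Δx/(sin θ' − sin θ) = -0.3333
v = R·ω = -0.3333·1.5000 = -0.5000

v = -0.5000, ω = 1.5000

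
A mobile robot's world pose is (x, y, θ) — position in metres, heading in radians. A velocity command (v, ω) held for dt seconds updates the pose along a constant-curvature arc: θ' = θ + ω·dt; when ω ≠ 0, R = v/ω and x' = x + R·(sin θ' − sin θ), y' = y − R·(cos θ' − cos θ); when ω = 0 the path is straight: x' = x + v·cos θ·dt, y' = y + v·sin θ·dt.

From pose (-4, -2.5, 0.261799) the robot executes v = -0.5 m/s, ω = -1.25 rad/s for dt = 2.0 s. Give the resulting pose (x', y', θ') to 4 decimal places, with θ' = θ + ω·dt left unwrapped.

(-4.4177, -1.8660, -2.2382)

θ' = 0.2618 + -1.25·2.0 = -2.2382
R = v/ω = -0.5/-1.25 = 0.4000
x' = -4 + 0.4000·(sin -2.2382 − sin 0.2618) = -4.4177
y' = -2.5 − 0.4000·(cos -2.2382 − cos 0.2618) = -1.8660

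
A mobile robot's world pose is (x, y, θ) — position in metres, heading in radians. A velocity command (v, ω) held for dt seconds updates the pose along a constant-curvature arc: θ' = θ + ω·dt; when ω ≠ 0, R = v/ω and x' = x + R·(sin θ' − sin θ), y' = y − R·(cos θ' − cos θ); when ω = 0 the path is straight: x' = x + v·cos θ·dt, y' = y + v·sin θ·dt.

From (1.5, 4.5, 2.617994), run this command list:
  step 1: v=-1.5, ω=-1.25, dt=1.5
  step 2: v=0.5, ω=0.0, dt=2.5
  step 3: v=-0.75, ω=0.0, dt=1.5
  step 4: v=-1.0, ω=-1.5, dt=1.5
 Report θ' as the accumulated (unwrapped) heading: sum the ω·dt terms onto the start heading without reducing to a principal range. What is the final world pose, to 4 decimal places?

step 1: θ'=0.7430 (R=1.2000) → pose (1.7118, 2.5770, 0.7430)
step 2: θ'=0.7430 (straight) → pose (2.6324, 3.4227, 0.7430)
step 3: θ'=0.7430 (straight) → pose (1.8039, 2.6616, 0.7430)
step 4: θ'=-1.5070 (R=0.6667) → pose (0.6875, 3.1101, -1.5070)

(0.6875, 3.1101, -1.5070)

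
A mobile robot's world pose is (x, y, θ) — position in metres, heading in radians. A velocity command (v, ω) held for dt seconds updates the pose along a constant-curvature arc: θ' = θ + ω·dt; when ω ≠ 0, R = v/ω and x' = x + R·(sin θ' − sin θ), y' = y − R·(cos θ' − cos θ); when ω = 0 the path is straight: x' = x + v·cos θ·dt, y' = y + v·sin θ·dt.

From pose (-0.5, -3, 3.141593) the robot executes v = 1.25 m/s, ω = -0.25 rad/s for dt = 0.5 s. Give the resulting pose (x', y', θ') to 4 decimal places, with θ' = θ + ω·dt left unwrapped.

θ' = 3.1416 + -0.25·0.5 = 3.0166
R = v/ω = 1.25/-0.25 = -5.0000
x' = -0.5 + -5.0000·(sin 3.0166 − sin 3.1416) = -1.1234
y' = -3 − -5.0000·(cos 3.0166 − cos 3.1416) = -2.9610

(-1.1234, -2.9610, 3.0166)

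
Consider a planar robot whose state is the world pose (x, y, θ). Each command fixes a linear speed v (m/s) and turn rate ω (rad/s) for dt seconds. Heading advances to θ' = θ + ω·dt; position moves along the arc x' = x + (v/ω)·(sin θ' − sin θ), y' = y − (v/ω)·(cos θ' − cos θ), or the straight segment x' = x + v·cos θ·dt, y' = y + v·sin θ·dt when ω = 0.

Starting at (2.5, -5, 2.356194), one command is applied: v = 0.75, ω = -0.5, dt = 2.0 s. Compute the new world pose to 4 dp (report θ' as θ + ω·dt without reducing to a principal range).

(2.0951, -3.6199, 1.3562)

θ' = 2.3562 + -0.5·2.0 = 1.3562
R = v/ω = 0.75/-0.5 = -1.5000
x' = 2.5 + -1.5000·(sin 1.3562 − sin 2.3562) = 2.0951
y' = -5 − -1.5000·(cos 1.3562 − cos 2.3562) = -3.6199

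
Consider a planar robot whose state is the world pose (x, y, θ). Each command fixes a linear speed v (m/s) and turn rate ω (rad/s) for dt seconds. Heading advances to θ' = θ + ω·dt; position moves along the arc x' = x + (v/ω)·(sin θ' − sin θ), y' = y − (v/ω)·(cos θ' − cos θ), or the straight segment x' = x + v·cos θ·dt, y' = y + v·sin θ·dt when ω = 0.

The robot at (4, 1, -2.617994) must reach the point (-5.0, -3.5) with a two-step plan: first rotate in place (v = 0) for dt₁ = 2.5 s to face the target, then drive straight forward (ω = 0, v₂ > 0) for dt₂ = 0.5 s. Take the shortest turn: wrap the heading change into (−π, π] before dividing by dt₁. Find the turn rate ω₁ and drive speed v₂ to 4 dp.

heading to target = atan2(-3.5−1, -5−4) = -2.6779
Δθ = wrap(-2.6779 − -2.6180) = -0.0600; ω₁ = Δθ/dt₁ = -0.0240
distance = √((-5−4)² + (-3.5−1)²) = 10.0623; v₂ = distance/dt₂ = 20.1246

ω₁ = -0.0240, v₂ = 20.1246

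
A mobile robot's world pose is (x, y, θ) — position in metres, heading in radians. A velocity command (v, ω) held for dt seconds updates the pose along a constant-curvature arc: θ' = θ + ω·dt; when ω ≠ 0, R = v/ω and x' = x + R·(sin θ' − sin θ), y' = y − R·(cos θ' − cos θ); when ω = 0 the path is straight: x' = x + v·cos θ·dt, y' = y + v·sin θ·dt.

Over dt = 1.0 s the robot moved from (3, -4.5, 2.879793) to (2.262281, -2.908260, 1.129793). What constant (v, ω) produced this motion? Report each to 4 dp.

v = 2.0000, ω = -1.7500

Δθ = 1.129793 − 2.879793 = -1.750000
ω = Δθ/dt = -1.750000/1.0 = -1.7500
R = −Δy/(cos θ' − cos θ) = -1.1429
v = R·ω = -1.1429·-1.7500 = 2.0000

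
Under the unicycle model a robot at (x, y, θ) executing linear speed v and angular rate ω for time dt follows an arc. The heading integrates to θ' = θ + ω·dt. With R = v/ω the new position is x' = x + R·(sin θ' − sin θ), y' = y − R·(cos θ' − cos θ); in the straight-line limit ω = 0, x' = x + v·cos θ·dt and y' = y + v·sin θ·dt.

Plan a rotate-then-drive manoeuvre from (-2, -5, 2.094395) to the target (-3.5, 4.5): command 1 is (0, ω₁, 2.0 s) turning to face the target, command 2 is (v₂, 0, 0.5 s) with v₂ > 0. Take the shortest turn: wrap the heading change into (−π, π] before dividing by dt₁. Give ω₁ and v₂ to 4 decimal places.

heading to target = atan2(4.5−-5, -3.5−-2) = 1.7274
Δθ = wrap(1.7274 − 2.0944) = -0.3670; ω₁ = Δθ/dt₁ = -0.1835
distance = √((-3.5−-2)² + (4.5−-5)²) = 9.6177; v₂ = distance/dt₂ = 19.2354

ω₁ = -0.1835, v₂ = 19.2354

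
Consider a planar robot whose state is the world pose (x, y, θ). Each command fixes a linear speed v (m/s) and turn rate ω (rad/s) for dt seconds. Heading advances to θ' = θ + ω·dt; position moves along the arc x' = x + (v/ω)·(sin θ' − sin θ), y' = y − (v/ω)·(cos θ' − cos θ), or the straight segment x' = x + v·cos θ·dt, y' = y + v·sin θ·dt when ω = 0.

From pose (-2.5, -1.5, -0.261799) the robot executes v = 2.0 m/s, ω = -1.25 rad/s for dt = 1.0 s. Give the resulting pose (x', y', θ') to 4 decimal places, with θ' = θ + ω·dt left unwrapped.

(-1.3169, -2.9511, -1.5118)

θ' = -0.2618 + -1.25·1.0 = -1.5118
R = v/ω = 2.0/-1.25 = -1.6000
x' = -2.5 + -1.6000·(sin -1.5118 − sin -0.2618) = -1.3169
y' = -1.5 − -1.6000·(cos -1.5118 − cos -0.2618) = -2.9511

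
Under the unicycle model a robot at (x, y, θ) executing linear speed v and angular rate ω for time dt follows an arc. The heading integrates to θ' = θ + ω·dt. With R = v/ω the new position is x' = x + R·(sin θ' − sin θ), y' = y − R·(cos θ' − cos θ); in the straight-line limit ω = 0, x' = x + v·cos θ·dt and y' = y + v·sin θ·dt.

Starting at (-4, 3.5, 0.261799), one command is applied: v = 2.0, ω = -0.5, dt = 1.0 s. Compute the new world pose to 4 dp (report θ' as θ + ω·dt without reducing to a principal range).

θ' = 0.2618 + -0.5·1.0 = -0.2382
R = v/ω = 2.0/-0.5 = -4.0000
x' = -4 + -4.0000·(sin -0.2382 − sin 0.2618) = -2.0209
y' = 3.5 − -4.0000·(cos -0.2382 − cos 0.2618) = 3.5234

(-2.0209, 3.5234, -0.2382)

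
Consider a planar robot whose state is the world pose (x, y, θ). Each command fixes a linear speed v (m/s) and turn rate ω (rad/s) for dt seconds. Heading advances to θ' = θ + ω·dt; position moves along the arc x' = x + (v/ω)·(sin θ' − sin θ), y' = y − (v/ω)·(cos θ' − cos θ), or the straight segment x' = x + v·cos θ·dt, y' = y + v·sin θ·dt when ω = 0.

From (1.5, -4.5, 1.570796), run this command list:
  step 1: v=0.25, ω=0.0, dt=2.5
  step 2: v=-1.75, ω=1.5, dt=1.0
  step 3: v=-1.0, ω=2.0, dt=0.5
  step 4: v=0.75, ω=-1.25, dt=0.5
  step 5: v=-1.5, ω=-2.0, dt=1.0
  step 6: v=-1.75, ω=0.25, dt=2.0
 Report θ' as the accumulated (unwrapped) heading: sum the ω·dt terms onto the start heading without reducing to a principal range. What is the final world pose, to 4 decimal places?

(4.1197, -9.2983, 1.9458)

step 1: θ'=1.5708 (straight) → pose (1.5000, -3.8750, 1.5708)
step 2: θ'=3.0708 (R=-1.1667) → pose (2.5841, -5.0387, 3.0708)
step 3: θ'=4.0708 (R=-0.5000) → pose (3.0201, -4.8392, 4.0708)
step 4: θ'=3.4458 (R=-0.6000) → pose (2.7191, -5.0526, 3.4458)
step 5: θ'=1.4458 (R=0.7500) → pose (3.6879, -5.8617, 1.4458)
step 6: θ'=1.9458 (R=-7.0000) → pose (4.1197, -9.2983, 1.9458)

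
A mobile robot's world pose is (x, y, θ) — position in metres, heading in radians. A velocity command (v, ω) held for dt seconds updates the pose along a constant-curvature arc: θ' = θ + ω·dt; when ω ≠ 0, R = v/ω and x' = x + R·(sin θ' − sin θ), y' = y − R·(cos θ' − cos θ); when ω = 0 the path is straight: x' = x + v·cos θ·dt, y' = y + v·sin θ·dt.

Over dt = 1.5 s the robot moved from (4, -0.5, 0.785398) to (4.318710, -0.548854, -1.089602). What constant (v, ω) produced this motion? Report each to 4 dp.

v = 0.2500, ω = -1.2500

Δθ = -1.089602 − 0.785398 = -1.875000
ω = Δθ/dt = -1.875000/1.5 = -1.2500
R = Δx/(sin θ' − sin θ) = -0.2000
v = R·ω = -0.2000·-1.2500 = 0.2500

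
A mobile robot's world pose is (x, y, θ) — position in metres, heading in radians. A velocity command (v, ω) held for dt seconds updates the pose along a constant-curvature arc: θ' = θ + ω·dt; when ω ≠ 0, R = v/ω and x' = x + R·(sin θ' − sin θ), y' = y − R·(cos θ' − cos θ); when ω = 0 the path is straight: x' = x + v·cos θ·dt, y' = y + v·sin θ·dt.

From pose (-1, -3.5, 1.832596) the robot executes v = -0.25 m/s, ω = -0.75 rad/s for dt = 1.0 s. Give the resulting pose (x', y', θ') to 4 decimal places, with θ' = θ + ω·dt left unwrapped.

(-1.0276, -3.7426, 1.0826)

θ' = 1.8326 + -0.75·1.0 = 1.0826
R = v/ω = -0.25/-0.75 = 0.3333
x' = -1 + 0.3333·(sin 1.0826 − sin 1.8326) = -1.0276
y' = -3.5 − 0.3333·(cos 1.0826 − cos 1.8326) = -3.7426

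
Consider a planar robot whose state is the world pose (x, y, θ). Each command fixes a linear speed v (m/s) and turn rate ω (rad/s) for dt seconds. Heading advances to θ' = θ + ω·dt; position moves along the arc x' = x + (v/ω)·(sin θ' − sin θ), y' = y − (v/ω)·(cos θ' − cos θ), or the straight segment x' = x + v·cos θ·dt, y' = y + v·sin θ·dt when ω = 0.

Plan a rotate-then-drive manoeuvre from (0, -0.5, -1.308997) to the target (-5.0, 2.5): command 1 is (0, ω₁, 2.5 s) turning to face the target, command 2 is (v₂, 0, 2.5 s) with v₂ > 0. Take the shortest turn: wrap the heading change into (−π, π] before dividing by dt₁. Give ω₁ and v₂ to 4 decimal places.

ω₁ = -0.9492, v₂ = 2.3324

heading to target = atan2(2.5−-0.5, -5−0) = 2.6012
Δθ = wrap(2.6012 − -1.3090) = -2.3730; ω₁ = Δθ/dt₁ = -0.9492
distance = √((-5−0)² + (2.5−-0.5)²) = 5.8310; v₂ = distance/dt₂ = 2.3324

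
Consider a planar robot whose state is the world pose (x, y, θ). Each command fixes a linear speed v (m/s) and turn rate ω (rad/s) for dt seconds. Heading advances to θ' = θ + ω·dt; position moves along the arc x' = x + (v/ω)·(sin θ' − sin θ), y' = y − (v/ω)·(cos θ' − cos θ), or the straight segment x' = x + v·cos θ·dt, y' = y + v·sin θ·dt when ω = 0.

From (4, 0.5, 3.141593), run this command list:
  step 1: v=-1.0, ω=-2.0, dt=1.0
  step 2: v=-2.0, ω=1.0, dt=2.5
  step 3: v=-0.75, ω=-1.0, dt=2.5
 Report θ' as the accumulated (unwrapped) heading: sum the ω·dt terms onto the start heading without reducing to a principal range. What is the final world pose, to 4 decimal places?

(8.2736, -3.7658, 1.1416)

step 1: θ'=1.1416 (R=0.5000) → pose (4.4546, -0.2081, 1.1416)
step 2: θ'=3.6416 (R=-2.0000) → pose (7.2321, -2.7955, 3.6416)
step 3: θ'=1.1416 (R=0.7500) → pose (8.2736, -3.7658, 1.1416)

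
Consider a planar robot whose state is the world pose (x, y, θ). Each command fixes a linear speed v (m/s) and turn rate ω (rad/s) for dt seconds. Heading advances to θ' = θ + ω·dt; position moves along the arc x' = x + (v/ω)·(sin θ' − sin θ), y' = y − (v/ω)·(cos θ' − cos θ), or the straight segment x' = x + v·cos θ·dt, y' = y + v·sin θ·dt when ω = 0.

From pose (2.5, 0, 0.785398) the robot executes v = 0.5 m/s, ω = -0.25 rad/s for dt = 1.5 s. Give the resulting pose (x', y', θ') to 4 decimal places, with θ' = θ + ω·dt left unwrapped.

(3.1163, 0.4197, 0.4104)

θ' = 0.7854 + -0.25·1.5 = 0.4104
R = v/ω = 0.5/-0.25 = -2.0000
x' = 2.5 + -2.0000·(sin 0.4104 − sin 0.7854) = 3.1163
y' = 0 − -2.0000·(cos 0.4104 − cos 0.7854) = 0.4197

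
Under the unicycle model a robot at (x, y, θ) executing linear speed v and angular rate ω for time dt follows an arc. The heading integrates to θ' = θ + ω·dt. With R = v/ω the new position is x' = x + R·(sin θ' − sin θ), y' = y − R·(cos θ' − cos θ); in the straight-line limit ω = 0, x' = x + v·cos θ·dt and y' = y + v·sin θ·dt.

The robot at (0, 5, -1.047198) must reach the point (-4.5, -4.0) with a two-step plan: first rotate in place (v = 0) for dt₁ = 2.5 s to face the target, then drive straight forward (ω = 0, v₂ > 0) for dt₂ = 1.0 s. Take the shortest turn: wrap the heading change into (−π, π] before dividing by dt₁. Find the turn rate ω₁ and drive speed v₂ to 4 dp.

heading to target = atan2(-4−5, -4.5−0) = -2.0344
Δθ = wrap(-2.0344 − -1.0472) = -0.9872; ω₁ = Δθ/dt₁ = -0.3949
distance = √((-4.5−0)² + (-4−5)²) = 10.0623; v₂ = distance/dt₂ = 10.0623

ω₁ = -0.3949, v₂ = 10.0623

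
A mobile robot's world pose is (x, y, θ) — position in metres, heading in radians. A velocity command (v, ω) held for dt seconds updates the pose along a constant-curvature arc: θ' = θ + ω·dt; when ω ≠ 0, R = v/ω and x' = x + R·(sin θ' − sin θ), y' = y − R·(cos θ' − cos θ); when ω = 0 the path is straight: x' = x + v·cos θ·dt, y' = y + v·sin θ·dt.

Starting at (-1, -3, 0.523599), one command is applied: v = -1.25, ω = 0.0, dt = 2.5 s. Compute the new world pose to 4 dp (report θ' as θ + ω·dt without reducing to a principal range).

(-3.7063, -4.5625, 0.5236)

θ' = 0.5236 + 0.0·2.5 = 0.5236
ω = 0 → straight: x' = -1 + -1.25·cos(0.5236)·2.5 = -3.7063
y' = -3 + -1.25·sin(0.5236)·2.5 = -4.5625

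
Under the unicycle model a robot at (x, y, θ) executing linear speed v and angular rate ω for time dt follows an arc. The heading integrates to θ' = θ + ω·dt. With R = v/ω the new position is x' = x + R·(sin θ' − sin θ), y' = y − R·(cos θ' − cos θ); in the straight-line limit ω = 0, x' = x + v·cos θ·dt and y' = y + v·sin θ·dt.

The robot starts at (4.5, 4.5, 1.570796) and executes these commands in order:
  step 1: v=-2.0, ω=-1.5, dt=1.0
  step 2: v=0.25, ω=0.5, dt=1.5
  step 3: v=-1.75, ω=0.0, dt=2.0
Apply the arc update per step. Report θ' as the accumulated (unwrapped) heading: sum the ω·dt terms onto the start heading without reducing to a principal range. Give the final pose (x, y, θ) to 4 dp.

step 1: θ'=0.0708 (R=1.3333) → pose (3.2610, 3.1700, 0.0708)
step 2: θ'=0.8208 (R=0.5000) → pose (3.5915, 3.3279, 0.8208)
step 3: θ'=0.8208 (straight) → pose (1.2057, 0.7670, 0.8208)

(1.2057, 0.7670, 0.8208)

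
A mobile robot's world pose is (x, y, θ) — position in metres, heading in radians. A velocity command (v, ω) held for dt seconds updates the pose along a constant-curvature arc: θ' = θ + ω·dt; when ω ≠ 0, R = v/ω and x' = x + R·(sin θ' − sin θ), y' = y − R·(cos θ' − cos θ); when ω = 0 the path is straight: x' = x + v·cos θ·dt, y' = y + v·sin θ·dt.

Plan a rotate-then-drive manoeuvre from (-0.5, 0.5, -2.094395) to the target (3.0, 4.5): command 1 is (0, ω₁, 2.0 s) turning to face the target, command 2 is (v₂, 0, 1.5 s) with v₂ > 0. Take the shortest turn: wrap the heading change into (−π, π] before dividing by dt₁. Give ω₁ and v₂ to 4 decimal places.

heading to target = atan2(4.5−0.5, 3−-0.5) = 0.8520
Δθ = wrap(0.8520 − -2.0944) = 2.9464; ω₁ = Δθ/dt₁ = 1.4732
distance = √((3−-0.5)² + (4.5−0.5)²) = 5.3151; v₂ = distance/dt₂ = 3.5434

ω₁ = 1.4732, v₂ = 3.5434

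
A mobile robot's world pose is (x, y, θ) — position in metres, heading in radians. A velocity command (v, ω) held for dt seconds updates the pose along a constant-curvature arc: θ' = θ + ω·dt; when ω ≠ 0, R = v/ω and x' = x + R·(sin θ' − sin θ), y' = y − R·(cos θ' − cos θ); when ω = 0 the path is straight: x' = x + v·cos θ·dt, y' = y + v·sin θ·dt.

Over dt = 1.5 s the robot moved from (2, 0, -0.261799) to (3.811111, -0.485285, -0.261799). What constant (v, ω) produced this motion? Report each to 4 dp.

Δθ = -0.261799 − -0.261799 = 0.000000
ω = Δθ/dt = 0.000000/1.5 = 0.0000
ω = 0 → v = (Δx·cos θ + Δy·sin θ)/dt = 1.2500

v = 1.2500, ω = 0.0000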